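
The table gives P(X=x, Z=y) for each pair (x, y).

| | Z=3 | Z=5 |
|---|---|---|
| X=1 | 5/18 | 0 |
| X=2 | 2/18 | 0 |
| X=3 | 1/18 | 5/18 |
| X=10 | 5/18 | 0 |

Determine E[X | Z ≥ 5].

3

P(Z ≥ 5) = 5/18.
Σ X·P over the event = 3·(5/18) = 5/6.
E[X | Z ≥ 5] = (5/6) / (5/18) = 3.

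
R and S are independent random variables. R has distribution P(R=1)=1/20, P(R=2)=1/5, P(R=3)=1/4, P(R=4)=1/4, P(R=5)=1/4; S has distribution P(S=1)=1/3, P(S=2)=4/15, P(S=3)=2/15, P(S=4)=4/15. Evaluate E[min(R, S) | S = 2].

39/20

P(S = 2) = 4/15.
Summing min(R,S)·P(x,y) over outcomes with S = 2 gives 13/25.
E[min(R, S) | S = 2] = (13/25) / (4/15) = 39/20.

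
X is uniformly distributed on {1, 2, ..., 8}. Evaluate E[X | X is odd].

4

Given X is odd, X is equally likely to be any of {1, 3, 5, 7}.
E[X | X is odd] = (1 + 3 + 5 + 7) / 4 = 4.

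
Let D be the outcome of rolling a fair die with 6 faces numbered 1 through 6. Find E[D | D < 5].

Given D < 5, D is equally likely to be any of {1, 2, 3, 4}.
E[D | D < 5] = (1 + 2 + 3 + 4) / 4 = 5/2.

5/2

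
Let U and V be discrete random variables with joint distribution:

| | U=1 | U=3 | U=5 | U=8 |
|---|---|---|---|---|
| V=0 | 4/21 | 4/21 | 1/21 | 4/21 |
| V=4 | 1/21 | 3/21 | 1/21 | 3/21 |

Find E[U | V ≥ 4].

P(V ≥ 4) = 8/21.
Σ U·P over the event = 1·(1/21) + 3·(3/21) + 5·(1/21) + 8·(3/21) = 13/7.
E[U | V ≥ 4] = (13/7) / (8/21) = 39/8.

39/8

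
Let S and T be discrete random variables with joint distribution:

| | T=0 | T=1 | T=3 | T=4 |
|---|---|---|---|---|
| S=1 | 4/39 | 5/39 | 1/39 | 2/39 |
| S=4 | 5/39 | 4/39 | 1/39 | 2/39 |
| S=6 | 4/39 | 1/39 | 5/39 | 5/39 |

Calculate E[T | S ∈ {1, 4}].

P(S ∈ {1, 4}) = 8/13.
Summing T·P(S=x,T=y) over the conditioning event gives 31/39.
E[T | S ∈ {1, 4}] = (31/39) / (8/13) = 31/24.

31/24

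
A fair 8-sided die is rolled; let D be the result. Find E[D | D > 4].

13/2

Given D > 4, D is equally likely to be any of {5, 6, 7, 8}.
E[D | D > 4] = (5 + 6 + 7 + 8) / 4 = 13/2.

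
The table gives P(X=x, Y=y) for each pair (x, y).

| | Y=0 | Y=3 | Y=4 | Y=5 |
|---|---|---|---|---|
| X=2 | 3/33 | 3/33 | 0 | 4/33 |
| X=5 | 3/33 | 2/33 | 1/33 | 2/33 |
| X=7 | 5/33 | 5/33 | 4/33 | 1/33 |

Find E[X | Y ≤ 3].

P(Y ≤ 3) = 7/11.
Summing X·P(X=x,Y=y) over the conditioning event gives 107/33.
E[X | Y ≤ 3] = (107/33) / (7/11) = 107/21.

107/21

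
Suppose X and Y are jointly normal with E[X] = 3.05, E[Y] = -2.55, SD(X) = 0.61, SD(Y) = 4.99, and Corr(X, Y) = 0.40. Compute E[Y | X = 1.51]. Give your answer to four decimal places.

-7.5891

E[Y | X=x] = μ_Y + ρ(σ_Y/σ_X)(x − μ_X) for jointly normal variables.
E[Y | X=1.51] = -2.55 + (0.40)·(4.99/0.61)·(1.51 − (3.05)) = -2.55 + (3.27213)·(-1.54) = -7.5891.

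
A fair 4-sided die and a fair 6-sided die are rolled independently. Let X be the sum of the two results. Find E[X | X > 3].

P(X > 3) = 7/8.
Σ over the event: 4·1/8 + 5·1/6 + 6·1/6 + 7·1/6 + 8·1/8 + 9·1/12 + 10·1/24 = 17/3.
E[X | X > 3] = (17/3) / (7/8) = 136/21.

136/21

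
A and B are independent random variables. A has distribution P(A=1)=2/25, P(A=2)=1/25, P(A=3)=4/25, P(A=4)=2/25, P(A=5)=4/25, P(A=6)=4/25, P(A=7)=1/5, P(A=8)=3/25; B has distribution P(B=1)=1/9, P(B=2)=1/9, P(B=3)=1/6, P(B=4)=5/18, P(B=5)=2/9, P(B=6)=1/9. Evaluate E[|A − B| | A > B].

421/144

P(A > B) = 16/25.
Summing |A−B|·P(x,y) over outcomes with A > B gives 421/225.
E[|A − B| | A > B] = (421/225) / (16/25) = 421/144.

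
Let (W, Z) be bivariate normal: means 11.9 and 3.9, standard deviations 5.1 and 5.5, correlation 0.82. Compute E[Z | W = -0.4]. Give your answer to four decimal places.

For a bivariate normal, E[Z | W=x] = μ_Z + ρ·(σ_Z/σ_W)·(x − μ_W).
E[Z | W=-0.4] = 3.9 + (0.82)·(5.5/5.1)·(-0.4 − (11.9)) = 3.9 + (0.884314)·(-12.3) = -6.9771.

-6.9771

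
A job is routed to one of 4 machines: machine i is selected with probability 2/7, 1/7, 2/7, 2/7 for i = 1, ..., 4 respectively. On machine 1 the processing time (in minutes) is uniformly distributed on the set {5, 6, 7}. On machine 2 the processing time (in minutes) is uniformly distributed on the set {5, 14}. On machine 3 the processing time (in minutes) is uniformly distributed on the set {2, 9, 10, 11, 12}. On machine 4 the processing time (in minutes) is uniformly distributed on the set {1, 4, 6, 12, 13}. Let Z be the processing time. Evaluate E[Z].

E[Z | machine 1] = (5+6+7)/3 = 6.
E[Z | machine 2] = (5+14)/2 = 19/2.
E[Z | machine 3] = (2+9+10+11+12)/5 = 44/5.
E[Z | machine 4] = (1+4+6+12+13)/5 = 36/5.
E[Z] = (2/7)·(6) + (1/7)·(19/2) + (2/7)·(44/5) + (2/7)·(36/5) = 107/14.

107/14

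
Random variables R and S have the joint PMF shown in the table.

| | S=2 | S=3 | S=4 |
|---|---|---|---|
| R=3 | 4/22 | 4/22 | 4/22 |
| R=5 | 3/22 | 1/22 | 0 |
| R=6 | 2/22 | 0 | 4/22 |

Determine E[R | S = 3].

P(S = 3) = 5/22.
Σ R·P over the event = 3·(4/22) + 5·(1/22) = 17/22.
E[R | S = 3] = (17/22) / (5/22) = 17/5.

17/5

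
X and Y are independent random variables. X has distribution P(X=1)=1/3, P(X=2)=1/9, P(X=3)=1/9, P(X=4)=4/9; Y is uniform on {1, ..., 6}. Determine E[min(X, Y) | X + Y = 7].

20/9

P(X + Y = 7) = 1/6.
Summing min(X,Y)·P(x,y) over outcomes with X + Y = 7 gives 10/27.
E[min(X, Y) | X + Y = 7] = (10/27) / (1/6) = 20/9.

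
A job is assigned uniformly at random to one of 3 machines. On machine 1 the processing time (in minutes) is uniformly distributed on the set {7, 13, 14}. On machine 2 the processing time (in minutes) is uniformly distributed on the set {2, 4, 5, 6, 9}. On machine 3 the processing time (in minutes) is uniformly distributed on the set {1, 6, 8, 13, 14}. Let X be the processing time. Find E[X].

E[X | machine 1] = (7+13+14)/3 = 34/3.
E[X | machine 2] = (2+4+5+6+9)/5 = 26/5.
E[X | machine 3] = (1+6+8+13+14)/5 = 42/5.
E[X] = (1/3)·(34/3) + (1/3)·(26/5) + (1/3)·(42/5) = 374/45.

374/45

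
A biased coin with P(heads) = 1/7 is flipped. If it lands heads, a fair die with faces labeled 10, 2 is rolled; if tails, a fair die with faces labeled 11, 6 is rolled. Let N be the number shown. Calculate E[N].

E[N | heads] = (10+2)/2 = 6.
E[N | tails] = (11+6)/2 = 17/2.
E[N] = (1/7)·(6) + (6/7)·(17/2) = 57/7.

57/7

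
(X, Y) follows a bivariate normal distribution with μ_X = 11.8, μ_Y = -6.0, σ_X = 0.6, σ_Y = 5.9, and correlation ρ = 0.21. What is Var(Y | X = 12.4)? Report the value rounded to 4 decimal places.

33.2749

The conditional variance in a bivariate normal is σ_Y²(1 − ρ²), independent of x.
Var(Y | X=12.4) = (5.9)²·(1 − (0.21)²) = 34.81·0.9559 = 33.2749.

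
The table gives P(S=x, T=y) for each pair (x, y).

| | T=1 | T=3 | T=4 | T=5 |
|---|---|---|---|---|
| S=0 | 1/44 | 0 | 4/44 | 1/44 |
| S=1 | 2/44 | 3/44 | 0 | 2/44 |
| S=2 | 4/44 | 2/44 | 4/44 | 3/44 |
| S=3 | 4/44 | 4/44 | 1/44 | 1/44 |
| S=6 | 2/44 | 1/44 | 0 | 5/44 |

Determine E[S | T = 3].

5/2

P(T = 3) = 5/22.
Σ S·P over the event = 1·(3/44) + 2·(2/44) + 3·(4/44) + 6·(1/44) = 25/44.
E[S | T = 3] = (25/44) / (5/22) = 5/2.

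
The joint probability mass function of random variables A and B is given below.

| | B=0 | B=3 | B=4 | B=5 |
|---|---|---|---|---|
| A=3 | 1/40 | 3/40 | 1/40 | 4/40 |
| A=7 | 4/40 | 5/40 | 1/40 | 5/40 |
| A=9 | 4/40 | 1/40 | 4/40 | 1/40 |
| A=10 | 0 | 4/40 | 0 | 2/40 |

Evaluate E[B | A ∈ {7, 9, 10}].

P(A ∈ {7, 9, 10}) = 31/40.
Summing B·P(A=x,B=y) over the conditioning event gives 9/4.
E[B | A ∈ {7, 9, 10}] = (9/4) / (31/40) = 90/31.

90/31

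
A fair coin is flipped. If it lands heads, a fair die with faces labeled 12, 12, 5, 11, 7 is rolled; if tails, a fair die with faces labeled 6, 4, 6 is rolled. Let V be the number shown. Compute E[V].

221/30

E[V | heads] = (12+12+5+11+7)/5 = 47/5.
E[V | tails] = (6+4+6)/3 = 16/3.
E[V] = (1/2)·(47/5) + (1/2)·(16/3) = 221/30.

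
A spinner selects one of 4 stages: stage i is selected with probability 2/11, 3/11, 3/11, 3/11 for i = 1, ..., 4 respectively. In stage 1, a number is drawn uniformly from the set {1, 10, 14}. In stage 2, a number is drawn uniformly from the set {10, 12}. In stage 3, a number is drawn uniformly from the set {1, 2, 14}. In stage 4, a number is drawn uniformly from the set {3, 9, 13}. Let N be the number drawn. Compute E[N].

25/3

E[N | stage 1] = (1+10+14)/3 = 25/3.
E[N | stage 2] = (10+12)/2 = 11.
E[N | stage 3] = (1+2+14)/3 = 17/3.
E[N | stage 4] = (3+9+13)/3 = 25/3.
E[N] = (2/11)·(25/3) + (3/11)·(11) + (3/11)·(17/3) + (3/11)·(25/3) = 25/3.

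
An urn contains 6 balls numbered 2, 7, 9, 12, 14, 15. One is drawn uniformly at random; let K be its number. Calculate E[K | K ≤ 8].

P(K ≤ 8) = 1/3.
Σ over the event: 2·1/6 + 7·1/6 = 3/2.
E[K | K ≤ 8] = (3/2) / (1/3) = 9/2.

9/2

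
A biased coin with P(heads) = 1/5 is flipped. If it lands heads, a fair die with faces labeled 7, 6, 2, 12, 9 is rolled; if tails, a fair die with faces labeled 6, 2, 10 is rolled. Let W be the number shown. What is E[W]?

156/25

E[W | heads] = (7+6+2+12+9)/5 = 36/5.
E[W | tails] = (6+2+10)/3 = 6.
E[W] = (1/5)·(36/5) + (4/5)·(6) = 156/25.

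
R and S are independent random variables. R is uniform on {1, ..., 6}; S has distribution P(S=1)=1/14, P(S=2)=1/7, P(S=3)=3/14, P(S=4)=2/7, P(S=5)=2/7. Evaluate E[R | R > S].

P(R > S) = 17/42.
Summing R·P(x,y) over outcomes with R > S gives 169/84.
E[R | R > S] = (169/84) / (17/42) = 169/34.

169/34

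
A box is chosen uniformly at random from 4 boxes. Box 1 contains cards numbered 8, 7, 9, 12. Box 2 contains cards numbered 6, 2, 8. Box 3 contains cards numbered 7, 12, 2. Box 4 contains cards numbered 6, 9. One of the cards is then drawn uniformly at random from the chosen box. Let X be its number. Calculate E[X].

E[X | box 1] = (8+7+9+12)/4 = 9.
E[X | box 2] = (6+2+8)/3 = 16/3.
E[X | box 3] = (7+12+2)/3 = 7.
E[X | box 4] = (6+9)/2 = 15/2.
E[X] = (1/4)·(9) + (1/4)·(16/3) + (1/4)·(7) + (1/4)·(15/2) = 173/24.

173/24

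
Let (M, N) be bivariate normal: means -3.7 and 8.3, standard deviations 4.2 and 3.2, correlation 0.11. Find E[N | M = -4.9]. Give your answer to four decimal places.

E[N | M=x] = μ_N + ρ(σ_N/σ_M)(x − μ_M) for jointly normal variables.
E[N | M=-4.9] = 8.3 + (0.11)·(3.2/4.2)·(-4.9 − (-3.7)) = 8.3 + (0.08381)·(-1.2) = 8.1994.

8.1994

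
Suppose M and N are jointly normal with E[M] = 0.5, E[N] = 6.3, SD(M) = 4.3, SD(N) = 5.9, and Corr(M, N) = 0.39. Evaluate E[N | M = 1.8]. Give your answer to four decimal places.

6.9957

The regression of N on M has slope ρ·σ_N/σ_M and passes through (μ_M, μ_N).
E[N | M=1.8] = 6.3 + (0.39)·(5.9/4.3)·(1.8 − (0.5)) = 6.3 + (0.53512)·(1.3) = 6.9957.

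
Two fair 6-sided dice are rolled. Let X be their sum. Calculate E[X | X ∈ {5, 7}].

31/5

P(X ∈ {5, 7}) = 5/18.
Σ over the event: 5·1/9 + 7·1/6 = 31/18.
E[X | X ∈ {5, 7}] = (31/18) / (5/18) = 31/5.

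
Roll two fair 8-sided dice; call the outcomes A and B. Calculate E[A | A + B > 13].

Outcomes with A + B > 13: (6,8), (7,7), (7,8), (8,6), (8,7), (8,8), each with probability 1/64.
E[A | A + B > 13] = (6 + 7 + 7 + 8 + 8 + 8) / 6 = 22/3.

22/3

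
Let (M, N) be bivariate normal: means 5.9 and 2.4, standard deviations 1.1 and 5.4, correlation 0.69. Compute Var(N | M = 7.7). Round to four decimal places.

15.2769

For a bivariate normal, Var(N | M=x) = σ_N²(1 − ρ²).
Var(N | M=7.7) = (5.4)²·(1 − (0.69)²) = 29.16·0.5239 = 15.2769.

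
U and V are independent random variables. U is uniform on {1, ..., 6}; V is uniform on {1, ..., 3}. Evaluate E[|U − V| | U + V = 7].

P(U + V = 7) = 1/6.
Summing |U−V|·P(x,y) over outcomes with U + V = 7 gives 1/2.
E[|U − V| | U + V = 7] = (1/2) / (1/6) = 3.

3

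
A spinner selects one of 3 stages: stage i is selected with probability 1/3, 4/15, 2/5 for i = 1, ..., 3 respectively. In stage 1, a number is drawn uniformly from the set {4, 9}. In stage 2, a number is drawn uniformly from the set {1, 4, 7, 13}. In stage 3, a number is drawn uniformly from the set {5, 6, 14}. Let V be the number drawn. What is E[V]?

43/6

E[V | stage 1] = (4+9)/2 = 13/2.
E[V | stage 2] = (1+4+7+13)/4 = 25/4.
E[V | stage 3] = (5+6+14)/3 = 25/3.
By the law of total expectation,
E[V] = (1/3)·(13/2) + (4/15)·(25/4) + (2/5)·(25/3) = 43/6.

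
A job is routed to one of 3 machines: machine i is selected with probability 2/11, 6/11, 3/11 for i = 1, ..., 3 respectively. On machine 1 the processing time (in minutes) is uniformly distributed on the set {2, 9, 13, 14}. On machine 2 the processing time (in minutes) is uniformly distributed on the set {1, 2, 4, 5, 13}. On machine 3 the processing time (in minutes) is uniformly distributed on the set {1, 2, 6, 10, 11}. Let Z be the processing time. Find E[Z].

E[Z | machine 1] = (2+9+13+14)/4 = 19/2.
E[Z | machine 2] = (1+2+4+5+13)/5 = 5.
E[Z | machine 3] = (1+2+6+10+11)/5 = 6.
E[Z] = (2/11)·(19/2) + (6/11)·(5) + (3/11)·(6) = 67/11.

67/11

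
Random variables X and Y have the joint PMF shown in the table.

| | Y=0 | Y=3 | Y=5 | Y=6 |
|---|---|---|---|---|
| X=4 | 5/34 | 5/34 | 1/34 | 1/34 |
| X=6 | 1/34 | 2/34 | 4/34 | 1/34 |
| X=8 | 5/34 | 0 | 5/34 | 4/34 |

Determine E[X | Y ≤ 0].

6

P(Y ≤ 0) = 11/34.
Summing X·P(X=x,Y=y) over the conditioning event gives 33/17.
E[X | Y ≤ 0] = (33/17) / (11/34) = 6.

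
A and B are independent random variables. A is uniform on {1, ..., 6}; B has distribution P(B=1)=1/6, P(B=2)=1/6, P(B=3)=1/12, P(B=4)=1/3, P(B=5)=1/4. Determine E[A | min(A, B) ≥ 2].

4

P(min(A, B) ≥ 2) = 25/36.
Summing A·P(x,y) over outcomes with min(A, B) ≥ 2 gives 25/9.
E[A | min(A, B) ≥ 2] = (25/9) / (25/36) = 4.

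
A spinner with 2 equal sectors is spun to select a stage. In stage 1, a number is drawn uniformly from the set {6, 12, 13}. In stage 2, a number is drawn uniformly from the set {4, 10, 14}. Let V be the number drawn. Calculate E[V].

59/6

E[V | stage 1] = (6+12+13)/3 = 31/3.
E[V | stage 2] = (4+10+14)/3 = 28/3.
By the law of total expectation,
E[V] = (1/2)·(31/3) + (1/2)·(28/3) = 59/6.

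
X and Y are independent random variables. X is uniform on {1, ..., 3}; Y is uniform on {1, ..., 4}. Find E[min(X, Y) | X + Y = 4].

Outcomes with X + Y = 4: (1,3), (2,2), (3,1), each with probability 1/12.
E[min(X, Y) | X + Y = 4] = (1 + 2 + 1) / 3 = 4/3.

4/3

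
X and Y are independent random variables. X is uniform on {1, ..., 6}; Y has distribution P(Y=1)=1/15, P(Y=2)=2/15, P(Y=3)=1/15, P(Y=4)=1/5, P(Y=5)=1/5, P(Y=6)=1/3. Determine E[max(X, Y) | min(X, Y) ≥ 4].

P(min(X, Y) ≥ 4) = 11/30.
Summing max(X,Y)·P(x,y) over outcomes with min(X, Y) ≥ 4 gives 61/30.
E[max(X, Y) | min(X, Y) ≥ 4] = (61/30) / (11/30) = 61/11.

61/11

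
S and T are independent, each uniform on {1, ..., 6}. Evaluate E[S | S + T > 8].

5

Outcomes with S + T > 8: (3,6), (4,5), (4,6), (5,4), (5,5), (5,6), (6,3), (6,4), (6,5), (6,6), each with probability 1/36.
E[S | S + T > 8] = (3 + 4 + 4 + 5 + 5 + 5 + 6 + 6 + 6 + 6) / 10 = 5.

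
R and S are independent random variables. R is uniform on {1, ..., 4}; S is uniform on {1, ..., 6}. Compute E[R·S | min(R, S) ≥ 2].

12

P(min(R, S) ≥ 2) = 5/8.
Summing RS·P(x,y) over outcomes with min(R, S) ≥ 2 gives 15/2.
E[R·S | min(R, S) ≥ 2] = (15/2) / (5/8) = 12.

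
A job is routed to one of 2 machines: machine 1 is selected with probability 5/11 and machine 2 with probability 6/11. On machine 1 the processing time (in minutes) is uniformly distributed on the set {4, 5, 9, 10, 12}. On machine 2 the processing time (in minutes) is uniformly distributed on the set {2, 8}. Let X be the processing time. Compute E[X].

70/11

E[X | machine 1] = (4+5+9+10+12)/5 = 8.
E[X | machine 2] = (2+8)/2 = 5.
E[X] = (5/11)·(8) + (6/11)·(5) = 70/11.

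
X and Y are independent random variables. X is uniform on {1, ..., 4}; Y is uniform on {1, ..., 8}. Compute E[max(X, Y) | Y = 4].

P(Y = 4) = 1/8.
Summing max(X,Y)·P(x,y) over outcomes with Y = 4 gives 1/2.
E[max(X, Y) | Y = 4] = (1/2) / (1/8) = 4.

4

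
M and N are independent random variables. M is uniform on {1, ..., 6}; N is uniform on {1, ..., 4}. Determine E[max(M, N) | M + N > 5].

67/14

P(M + N > 5) = 7/12.
Summing max(M,N)·P(x,y) over outcomes with M + N > 5 gives 67/24.
E[max(M, N) | M + N > 5] = (67/24) / (7/12) = 67/14.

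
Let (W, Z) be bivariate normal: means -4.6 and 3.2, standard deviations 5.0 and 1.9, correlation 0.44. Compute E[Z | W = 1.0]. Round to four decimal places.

4.1363

The regression of Z on W has slope ρ·σ_Z/σ_W and passes through (μ_W, μ_Z).
E[Z | W=1.0] = 3.2 + (0.44)·(1.9/5.0)·(1.0 − (-4.6)) = 3.2 + (0.1672)·(5.6) = 4.1363.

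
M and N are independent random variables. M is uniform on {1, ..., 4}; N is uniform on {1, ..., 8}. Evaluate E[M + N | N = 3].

Outcomes with N = 3: (1,3), (2,3), (3,3), (4,3), each with probability 1/32.
E[M + N | N = 3] = (4 + 5 + 6 + 7) / 4 = 11/2.

11/2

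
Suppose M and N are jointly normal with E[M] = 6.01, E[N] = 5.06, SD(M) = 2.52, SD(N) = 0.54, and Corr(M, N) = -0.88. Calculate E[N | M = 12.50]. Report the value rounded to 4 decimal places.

3.8362

E[N | M=x] = μ_N + ρ(σ_N/σ_M)(x − μ_M) for jointly normal variables.
E[N | M=12.50] = 5.06 + (-0.88)·(0.54/2.52)·(12.50 − (6.01)) = 5.06 + (-0.18857)·(6.49) = 3.8362.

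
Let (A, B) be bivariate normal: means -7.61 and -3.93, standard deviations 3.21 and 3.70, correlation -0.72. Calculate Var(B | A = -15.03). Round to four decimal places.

The conditional variance in a bivariate normal is σ_B²(1 − ρ²), independent of x.
Var(B | A=-15.03) = (3.70)²·(1 − (-0.72)²) = 13.69·0.4816 = 6.5931.

6.5931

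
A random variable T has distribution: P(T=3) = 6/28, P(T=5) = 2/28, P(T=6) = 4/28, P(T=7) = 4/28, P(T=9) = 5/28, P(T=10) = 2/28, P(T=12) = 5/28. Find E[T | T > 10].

P(T > 10) = 5/28.
Σ over the event: 12·5/28 = 15/7.
E[T | T > 10] = (15/7) / (5/28) = 12.

12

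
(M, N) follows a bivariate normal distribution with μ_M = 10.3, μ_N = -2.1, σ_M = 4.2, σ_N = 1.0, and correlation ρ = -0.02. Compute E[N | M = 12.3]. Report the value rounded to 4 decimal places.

-2.1095

The regression of N on M has slope ρ·σ_N/σ_M and passes through (μ_M, μ_N).
E[N | M=12.3] = -2.1 + (-0.02)·(1.0/4.2)·(12.3 − (10.3)) = -2.1 + (-0.0047619)·(2) = -2.1095.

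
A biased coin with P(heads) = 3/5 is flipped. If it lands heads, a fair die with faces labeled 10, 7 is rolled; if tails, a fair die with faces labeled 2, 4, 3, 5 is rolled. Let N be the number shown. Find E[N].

13/2

E[N | heads] = (10+7)/2 = 17/2.
E[N | tails] = (2+4+3+5)/4 = 7/2.
By the law of total expectation,
E[N] = (3/5)·(17/2) + (2/5)·(7/2) = 13/2.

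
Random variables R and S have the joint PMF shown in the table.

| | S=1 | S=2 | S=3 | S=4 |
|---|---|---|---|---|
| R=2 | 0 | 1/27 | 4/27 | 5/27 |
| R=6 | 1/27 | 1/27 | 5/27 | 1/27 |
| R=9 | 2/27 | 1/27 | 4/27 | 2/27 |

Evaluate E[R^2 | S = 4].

P(S = 4) = 8/27.
Σ R^2·P over the event = 4·(5/27) + 36·(1/27) + 81·(2/27) = 218/27.
E[R^2 | S = 4] = (218/27) / (8/27) = 109/4.

109/4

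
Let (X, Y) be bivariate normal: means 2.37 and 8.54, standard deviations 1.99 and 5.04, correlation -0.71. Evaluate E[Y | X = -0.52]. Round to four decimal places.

13.7368

E[Y | X=x] = μ_Y + ρ(σ_Y/σ_X)(x − μ_X) for jointly normal variables.
E[Y | X=-0.52] = 8.54 + (-0.71)·(5.04/1.99)·(-0.52 − (2.37)) = 8.54 + (-1.7982)·(-2.89) = 13.7368.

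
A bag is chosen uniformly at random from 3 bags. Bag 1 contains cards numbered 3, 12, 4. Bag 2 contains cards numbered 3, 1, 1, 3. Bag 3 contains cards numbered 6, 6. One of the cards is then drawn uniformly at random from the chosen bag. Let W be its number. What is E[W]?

E[W | bag 1] = (3+12+4)/3 = 19/3.
E[W | bag 2] = (3+1+1+3)/4 = 2.
E[W | bag 3] = (6+6)/2 = 6.
E[W] = (1/3)·(19/3) + (1/3)·(2) + (1/3)·(6) = 43/9.

43/9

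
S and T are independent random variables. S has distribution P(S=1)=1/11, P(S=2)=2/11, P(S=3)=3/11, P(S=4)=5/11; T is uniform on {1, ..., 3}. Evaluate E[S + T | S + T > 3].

P(S + T > 3) = 29/33.
Summing (S+T)·P(x,y) over outcomes with S + T > 3 gives 157/33.
E[S + T | S + T > 3] = (157/33) / (29/33) = 157/29.

157/29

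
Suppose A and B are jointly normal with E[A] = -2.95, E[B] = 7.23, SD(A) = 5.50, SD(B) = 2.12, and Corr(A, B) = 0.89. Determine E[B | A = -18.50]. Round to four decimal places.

1.8955

For a bivariate normal, E[B | A=x] = μ_B + ρ·(σ_B/σ_A)·(x − μ_A).
E[B | A=-18.50] = 7.23 + (0.89)·(2.12/5.50)·(-18.50 − (-2.95)) = 7.23 + (0.343055)·(-15.55) = 1.8955.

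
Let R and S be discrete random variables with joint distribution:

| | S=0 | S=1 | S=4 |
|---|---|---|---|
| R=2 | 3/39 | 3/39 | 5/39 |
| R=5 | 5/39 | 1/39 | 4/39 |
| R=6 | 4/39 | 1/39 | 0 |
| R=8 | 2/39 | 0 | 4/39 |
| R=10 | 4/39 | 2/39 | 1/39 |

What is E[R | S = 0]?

P(S = 0) = 6/13.
Summing R·P(R=x,S=y) over the conditioning event gives 37/13.
E[R | S = 0] = (37/13) / (6/13) = 37/6.

37/6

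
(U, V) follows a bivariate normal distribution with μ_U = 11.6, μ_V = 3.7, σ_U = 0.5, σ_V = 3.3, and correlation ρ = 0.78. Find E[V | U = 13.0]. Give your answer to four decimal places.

The regression of V on U has slope ρ·σ_V/σ_U and passes through (μ_U, μ_V).
E[V | U=13.0] = 3.7 + (0.78)·(3.3/0.5)·(13.0 − (11.6)) = 3.7 + (5.148)·(1.4) = 10.9072.

10.9072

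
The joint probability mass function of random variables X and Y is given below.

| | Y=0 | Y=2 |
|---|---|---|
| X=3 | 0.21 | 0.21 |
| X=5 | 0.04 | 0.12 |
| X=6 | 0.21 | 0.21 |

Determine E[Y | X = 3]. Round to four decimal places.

P(X = 3) = 0.42.
Summing Y·P(X=x,Y=y) over the conditioning event gives 0.42.
E[Y | X = 3] = (0.42) / (0.42) = 1.0000.

1.0000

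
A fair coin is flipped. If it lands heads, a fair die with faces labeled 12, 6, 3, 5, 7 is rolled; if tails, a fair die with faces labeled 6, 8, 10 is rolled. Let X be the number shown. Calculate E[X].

73/10

E[X | heads] = (12+6+3+5+7)/5 = 33/5.
E[X | tails] = (6+8+10)/3 = 8.
By the law of total expectation,
E[X] = (1/2)·(33/5) + (1/2)·(8) = 73/10.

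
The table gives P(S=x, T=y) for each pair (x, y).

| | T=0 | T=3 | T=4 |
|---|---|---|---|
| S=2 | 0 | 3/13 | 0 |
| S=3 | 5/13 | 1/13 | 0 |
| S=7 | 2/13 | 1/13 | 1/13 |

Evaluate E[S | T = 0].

29/7

P(T = 0) = 7/13.
Summing S·P(S=x,T=y) over the conditioning event gives 29/13.
E[S | T = 0] = (29/13) / (7/13) = 29/7.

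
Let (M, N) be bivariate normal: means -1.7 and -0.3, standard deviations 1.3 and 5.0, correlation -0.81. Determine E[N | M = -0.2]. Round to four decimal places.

The regression of N on M has slope ρ·σ_N/σ_M and passes through (μ_M, μ_N).
E[N | M=-0.2] = -0.3 + (-0.81)·(5.0/1.3)·(-0.2 − (-1.7)) = -0.3 + (-3.1154)·(1.5) = -4.9731.

-4.9731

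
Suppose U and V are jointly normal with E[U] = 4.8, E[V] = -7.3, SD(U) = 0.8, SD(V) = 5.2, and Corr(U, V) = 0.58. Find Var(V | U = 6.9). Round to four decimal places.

The conditional variance in a bivariate normal is σ_V²(1 − ρ²), independent of x.
Var(V | U=6.9) = (5.2)²·(1 − (0.58)²) = 27.04·0.6636 = 17.9437.

17.9437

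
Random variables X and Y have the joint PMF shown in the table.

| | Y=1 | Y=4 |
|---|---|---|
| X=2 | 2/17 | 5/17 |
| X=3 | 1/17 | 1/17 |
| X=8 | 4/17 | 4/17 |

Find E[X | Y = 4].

P(Y = 4) = 10/17.
Σ X·P over the event = 2·(5/17) + 3·(1/17) + 8·(4/17) = 45/17.
E[X | Y = 4] = (45/17) / (10/17) = 9/2.

9/2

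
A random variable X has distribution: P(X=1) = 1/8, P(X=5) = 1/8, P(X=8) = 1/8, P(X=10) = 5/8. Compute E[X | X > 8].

10

P(X > 8) = 5/8.
Σ over the event: 10·5/8 = 25/4.
E[X | X > 8] = (25/4) / (5/8) = 10.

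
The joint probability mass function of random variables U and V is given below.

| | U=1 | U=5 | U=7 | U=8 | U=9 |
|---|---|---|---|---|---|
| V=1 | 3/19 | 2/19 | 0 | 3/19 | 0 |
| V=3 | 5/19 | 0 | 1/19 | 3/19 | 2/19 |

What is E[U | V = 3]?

P(V = 3) = 11/19.
Σ U·P over the event = 1·(5/19) + 7·(1/19) + 8·(3/19) + 9·(2/19) = 54/19.
E[U | V = 3] = (54/19) / (11/19) = 54/11.

54/11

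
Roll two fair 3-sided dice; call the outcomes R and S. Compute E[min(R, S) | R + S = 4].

Outcomes with R + S = 4: (1,3), (2,2), (3,1), each with probability 1/9.
E[min(R, S) | R + S = 4] = (1 + 2 + 1) / 3 = 4/3.

4/3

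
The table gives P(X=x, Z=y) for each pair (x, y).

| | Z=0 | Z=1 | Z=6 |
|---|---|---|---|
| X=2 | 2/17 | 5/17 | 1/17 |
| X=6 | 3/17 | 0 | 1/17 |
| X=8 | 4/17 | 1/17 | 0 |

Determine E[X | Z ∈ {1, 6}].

P(Z ∈ {1, 6}) = 8/17.
Summing X·P(X=x,Z=y) over the conditioning event gives 26/17.
E[X | Z ∈ {1, 6}] = (26/17) / (8/17) = 13/4.

13/4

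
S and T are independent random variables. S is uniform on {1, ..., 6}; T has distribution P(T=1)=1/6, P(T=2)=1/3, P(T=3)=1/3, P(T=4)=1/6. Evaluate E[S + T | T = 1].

P(T = 1) = 1/6.
Summing (S+T)·P(x,y) over outcomes with T = 1 gives 3/4.
E[S + T | T = 1] = (3/4) / (1/6) = 9/2.

9/2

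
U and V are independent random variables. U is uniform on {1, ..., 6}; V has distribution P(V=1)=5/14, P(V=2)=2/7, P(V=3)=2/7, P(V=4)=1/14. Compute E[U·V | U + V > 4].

181/19

P(U + V > 4) = 19/28.
Summing UV·P(x,y) over outcomes with U + V > 4 gives 181/28.
E[U·V | U + V > 4] = (181/28) / (19/28) = 181/19.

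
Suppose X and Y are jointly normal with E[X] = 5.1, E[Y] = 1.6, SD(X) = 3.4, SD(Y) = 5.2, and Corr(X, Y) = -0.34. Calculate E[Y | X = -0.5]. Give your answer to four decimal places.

E[Y | X=x] = μ_Y + ρ(σ_Y/σ_X)(x − μ_X) for jointly normal variables.
E[Y | X=-0.5] = 1.6 + (-0.34)·(5.2/3.4)·(-0.5 − (5.1)) = 1.6 + (-0.52)·(-5.6) = 4.5120.

4.5120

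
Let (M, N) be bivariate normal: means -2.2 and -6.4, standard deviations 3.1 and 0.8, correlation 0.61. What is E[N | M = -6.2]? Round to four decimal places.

-7.0297

The regression of N on M has slope ρ·σ_N/σ_M and passes through (μ_M, μ_N).
E[N | M=-6.2] = -6.4 + (0.61)·(0.8/3.1)·(-6.2 − (-2.2)) = -6.4 + (0.15742)·(-4) = -7.0297.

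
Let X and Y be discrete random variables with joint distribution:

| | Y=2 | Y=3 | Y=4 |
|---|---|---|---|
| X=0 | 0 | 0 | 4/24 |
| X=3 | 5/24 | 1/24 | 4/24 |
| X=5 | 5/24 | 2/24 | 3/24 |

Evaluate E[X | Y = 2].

P(Y = 2) = 5/12.
Summing X·P(X=x,Y=y) over the conditioning event gives 5/3.
E[X | Y = 2] = (5/3) / (5/12) = 4.

4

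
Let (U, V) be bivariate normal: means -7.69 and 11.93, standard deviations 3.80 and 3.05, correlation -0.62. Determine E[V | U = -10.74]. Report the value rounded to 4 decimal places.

13.4478

E[V | U=x] = μ_V + ρ(σ_V/σ_U)(x − μ_U) for jointly normal variables.
E[V | U=-10.74] = 11.93 + (-0.62)·(3.05/3.80)·(-10.74 − (-7.69)) = 11.93 + (-0.49763)·(-3.05) = 13.4478.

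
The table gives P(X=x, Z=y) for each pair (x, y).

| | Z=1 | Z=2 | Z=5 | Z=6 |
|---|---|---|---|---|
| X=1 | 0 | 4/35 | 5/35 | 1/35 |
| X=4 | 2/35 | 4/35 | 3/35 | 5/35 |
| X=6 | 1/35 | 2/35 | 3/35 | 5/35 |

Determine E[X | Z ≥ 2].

P(Z ≥ 2) = 32/35.
Summing X·P(X=x,Z=y) over the conditioning event gives 118/35.
E[X | Z ≥ 2] = (118/35) / (32/35) = 59/16.

59/16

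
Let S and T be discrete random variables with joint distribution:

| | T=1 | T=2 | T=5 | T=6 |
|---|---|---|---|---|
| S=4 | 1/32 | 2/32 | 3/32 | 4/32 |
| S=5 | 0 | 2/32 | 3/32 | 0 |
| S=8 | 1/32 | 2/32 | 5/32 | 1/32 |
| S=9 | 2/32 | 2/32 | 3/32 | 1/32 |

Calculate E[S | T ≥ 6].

P(T ≥ 6) = 3/16.
Σ S·P over the event = 4·(4/32) + 8·(1/32) + 9·(1/32) = 33/32.
E[S | T ≥ 6] = (33/32) / (3/16) = 11/2.

11/2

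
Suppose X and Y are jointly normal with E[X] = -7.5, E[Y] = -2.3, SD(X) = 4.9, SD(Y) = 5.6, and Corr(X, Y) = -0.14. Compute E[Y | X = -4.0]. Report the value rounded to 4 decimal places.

-2.8600

For a bivariate normal, E[Y | X=x] = μ_Y + ρ·(σ_Y/σ_X)·(x − μ_X).
E[Y | X=-4.0] = -2.3 + (-0.14)·(5.6/4.9)·(-4.0 − (-7.5)) = -2.3 + (-0.16)·(3.5) = -2.8600.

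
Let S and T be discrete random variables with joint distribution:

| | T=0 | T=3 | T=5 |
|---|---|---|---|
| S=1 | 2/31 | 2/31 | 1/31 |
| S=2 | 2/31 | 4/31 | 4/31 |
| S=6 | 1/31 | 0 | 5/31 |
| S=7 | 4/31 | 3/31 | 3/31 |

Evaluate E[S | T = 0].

40/9

P(T = 0) = 9/31.
Σ S·P over the event = 1·(2/31) + 2·(2/31) + 6·(1/31) + 7·(4/31) = 40/31.
E[S | T = 0] = (40/31) / (9/31) = 40/9.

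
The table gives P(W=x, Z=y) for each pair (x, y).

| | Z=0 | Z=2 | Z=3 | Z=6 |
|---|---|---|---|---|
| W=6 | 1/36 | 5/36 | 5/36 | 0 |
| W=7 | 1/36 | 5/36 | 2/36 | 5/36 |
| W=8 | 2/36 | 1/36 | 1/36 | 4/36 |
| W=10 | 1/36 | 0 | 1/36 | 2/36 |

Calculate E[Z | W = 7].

46/13

P(W = 7) = 13/36.
Σ Z·P over the event = 0·(1/36) + 2·(5/36) + 3·(2/36) + 6·(5/36) = 23/18.
E[Z | W = 7] = (23/18) / (13/36) = 46/13.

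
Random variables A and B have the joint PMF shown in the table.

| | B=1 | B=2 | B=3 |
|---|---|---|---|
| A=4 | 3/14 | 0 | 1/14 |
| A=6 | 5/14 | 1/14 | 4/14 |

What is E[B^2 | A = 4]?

3

P(A = 4) = 2/7.
Σ B^2·P over the event = 1·(3/14) + 9·(1/14) = 6/7.
E[B^2 | A = 4] = (6/7) / (2/7) = 3.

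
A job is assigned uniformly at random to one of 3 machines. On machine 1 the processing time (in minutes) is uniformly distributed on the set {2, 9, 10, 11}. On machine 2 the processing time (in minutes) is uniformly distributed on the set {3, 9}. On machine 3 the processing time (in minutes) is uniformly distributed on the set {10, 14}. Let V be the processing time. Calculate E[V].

E[V | machine 1] = (2+9+10+11)/4 = 8.
E[V | machine 2] = (3+9)/2 = 6.
E[V | machine 3] = (10+14)/2 = 12.
E[V] = (1/3)·(8) + (1/3)·(6) + (1/3)·(12) = 26/3.

26/3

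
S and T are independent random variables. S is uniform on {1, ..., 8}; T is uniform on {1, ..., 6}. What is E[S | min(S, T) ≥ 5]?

Outcomes with min(S, T) ≥ 5: (5,5), (5,6), (6,5), (6,6), (7,5), (7,6), (8,5), (8,6), each with probability 1/48.
E[S | min(S, T) ≥ 5] = (5 + 5 + 6 + 6 + 7 + 7 + 8 + 8) / 8 = 13/2.

13/2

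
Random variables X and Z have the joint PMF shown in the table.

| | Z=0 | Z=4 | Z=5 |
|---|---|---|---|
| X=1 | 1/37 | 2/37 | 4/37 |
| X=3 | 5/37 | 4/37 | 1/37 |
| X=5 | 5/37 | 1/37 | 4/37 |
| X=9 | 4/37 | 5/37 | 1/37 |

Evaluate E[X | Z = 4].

P(Z = 4) = 12/37.
Σ X·P over the event = 1·(2/37) + 3·(4/37) + 5·(1/37) + 9·(5/37) = 64/37.
E[X | Z = 4] = (64/37) / (12/37) = 16/3.

16/3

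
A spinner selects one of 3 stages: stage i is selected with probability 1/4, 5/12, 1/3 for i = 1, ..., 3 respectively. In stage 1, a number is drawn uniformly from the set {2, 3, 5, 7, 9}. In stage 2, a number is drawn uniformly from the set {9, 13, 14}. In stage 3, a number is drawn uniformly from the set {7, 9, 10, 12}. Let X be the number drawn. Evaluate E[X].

142/15

E[X | stage 1] = (2+3+5+7+9)/5 = 26/5.
E[X | stage 2] = (9+13+14)/3 = 12.
E[X | stage 3] = (7+9+10+12)/4 = 19/2.
E[X] = (1/4)·(26/5) + (5/12)·(12) + (1/3)·(19/2) = 142/15.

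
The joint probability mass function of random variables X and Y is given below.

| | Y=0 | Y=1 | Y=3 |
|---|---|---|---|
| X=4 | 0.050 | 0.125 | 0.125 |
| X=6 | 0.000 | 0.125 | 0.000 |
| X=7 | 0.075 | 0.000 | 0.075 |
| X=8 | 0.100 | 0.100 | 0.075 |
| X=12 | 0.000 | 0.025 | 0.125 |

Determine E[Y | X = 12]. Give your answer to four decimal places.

P(X = 12) = 0.150.
Summing Y·P(X=x,Y=y) over the conditioning event gives 0.400.
E[Y | X = 12] = (0.400) / (0.150) = 2.6667.

2.6667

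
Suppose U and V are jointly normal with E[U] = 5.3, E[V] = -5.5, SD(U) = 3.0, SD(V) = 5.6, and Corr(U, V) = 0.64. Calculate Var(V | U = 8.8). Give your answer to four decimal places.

For a bivariate normal, Var(V | U=x) = σ_V²(1 − ρ²).
Var(V | U=8.8) = (5.6)²·(1 − (0.64)²) = 31.36·0.5904 = 18.5149.

18.5149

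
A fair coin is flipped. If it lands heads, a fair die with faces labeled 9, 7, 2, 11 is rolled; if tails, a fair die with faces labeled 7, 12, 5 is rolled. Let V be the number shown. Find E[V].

E[V | heads] = (9+7+2+11)/4 = 29/4.
E[V | tails] = (7+12+5)/3 = 8.
E[V] = (1/2)·(29/4) + (1/2)·(8) = 61/8.

61/8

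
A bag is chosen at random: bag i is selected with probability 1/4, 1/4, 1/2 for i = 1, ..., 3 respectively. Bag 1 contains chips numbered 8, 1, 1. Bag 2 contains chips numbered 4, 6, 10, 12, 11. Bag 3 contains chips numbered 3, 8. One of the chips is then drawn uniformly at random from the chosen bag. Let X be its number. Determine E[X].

86/15

E[X | bag 1] = (8+1+1)/3 = 10/3.
E[X | bag 2] = (4+6+10+12+11)/5 = 43/5.
E[X | bag 3] = (3+8)/2 = 11/2.
By the law of total expectation,
E[X] = (1/4)·(10/3) + (1/4)·(43/5) + (1/2)·(11/2) = 86/15.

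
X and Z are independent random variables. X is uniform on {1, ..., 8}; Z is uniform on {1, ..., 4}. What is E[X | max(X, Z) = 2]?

5/3

P(max(X, Z) = 2) = 3/32.
Summing X·P(x,y) over outcomes with max(X, Z) = 2 gives 5/32.
E[X | max(X, Z) = 2] = (5/32) / (3/32) = 5/3.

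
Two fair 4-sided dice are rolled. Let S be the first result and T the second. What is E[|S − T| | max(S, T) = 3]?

6/5

Outcomes with max(S, T) = 3: (1,3), (2,3), (3,1), (3,2), (3,3), each with probability 1/16.
E[|S − T| | max(S, T) = 3] = (2 + 1 + 2 + 1 + 0) / 5 = 6/5.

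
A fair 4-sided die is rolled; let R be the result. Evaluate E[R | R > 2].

Given R > 2, R is equally likely to be any of {3, 4}.
E[R | R > 2] = (3 + 4) / 2 = 7/2.

7/2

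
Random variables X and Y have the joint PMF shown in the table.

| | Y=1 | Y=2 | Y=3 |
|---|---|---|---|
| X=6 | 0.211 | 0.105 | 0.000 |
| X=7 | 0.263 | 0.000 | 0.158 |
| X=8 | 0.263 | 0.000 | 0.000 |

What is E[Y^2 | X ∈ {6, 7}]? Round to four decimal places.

3.1425

P(X ∈ {6, 7}) = 0.737.
Σ Y^2·P over the event = 1·(0.211) + 4·(0.105) + 1·(0.263) + 9·(0.158) = 2.316.
E[Y^2 | X ∈ {6, 7}] = (2.316) / (0.737) = 3.1425.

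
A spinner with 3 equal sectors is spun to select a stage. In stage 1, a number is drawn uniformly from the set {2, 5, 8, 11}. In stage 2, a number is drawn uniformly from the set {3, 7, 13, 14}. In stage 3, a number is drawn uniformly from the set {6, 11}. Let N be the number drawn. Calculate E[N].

E[N | stage 1] = (2+5+8+11)/4 = 13/2.
E[N | stage 2] = (3+7+13+14)/4 = 37/4.
E[N | stage 3] = (6+11)/2 = 17/2.
E[N] = (1/3)·(13/2) + (1/3)·(37/4) + (1/3)·(17/2) = 97/12.

97/12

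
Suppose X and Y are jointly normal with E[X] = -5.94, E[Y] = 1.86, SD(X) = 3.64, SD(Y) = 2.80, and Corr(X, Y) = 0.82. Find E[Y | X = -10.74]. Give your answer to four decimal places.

-1.1677

The regression of Y on X has slope ρ·σ_Y/σ_X and passes through (μ_X, μ_Y).
E[Y | X=-10.74] = 1.86 + (0.82)·(2.80/3.64)·(-10.74 − (-5.94)) = 1.86 + (0.63077)·(-4.8) = -1.1677.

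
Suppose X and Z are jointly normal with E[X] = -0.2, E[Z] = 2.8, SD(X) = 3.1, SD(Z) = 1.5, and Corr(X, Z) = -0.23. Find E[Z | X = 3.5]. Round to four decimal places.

E[Z | X=x] = μ_Z + ρ(σ_Z/σ_X)(x − μ_X) for jointly normal variables.
E[Z | X=3.5] = 2.8 + (-0.23)·(1.5/3.1)·(3.5 − (-0.2)) = 2.8 + (-0.11129)·(3.7) = 2.3882.

2.3882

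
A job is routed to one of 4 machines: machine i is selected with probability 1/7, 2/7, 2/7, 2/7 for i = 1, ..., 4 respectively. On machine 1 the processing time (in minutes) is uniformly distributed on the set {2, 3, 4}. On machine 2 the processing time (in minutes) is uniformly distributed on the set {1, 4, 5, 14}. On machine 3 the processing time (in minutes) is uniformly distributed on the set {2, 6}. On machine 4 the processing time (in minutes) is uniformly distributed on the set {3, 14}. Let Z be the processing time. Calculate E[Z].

40/7

E[Z | machine 1] = (2+3+4)/3 = 3.
E[Z | machine 2] = (1+4+5+14)/4 = 6.
E[Z | machine 3] = (2+6)/2 = 4.
E[Z | machine 4] = (3+14)/2 = 17/2.
E[Z] = (1/7)·(3) + (2/7)·(6) + (2/7)·(4) + (2/7)·(17/2) = 40/7.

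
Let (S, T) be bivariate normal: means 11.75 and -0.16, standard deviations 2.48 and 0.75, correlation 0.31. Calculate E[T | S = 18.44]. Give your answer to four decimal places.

For a bivariate normal, E[T | S=x] = μ_T + ρ·(σ_T/σ_S)·(x − μ_S).
E[T | S=18.44] = -0.16 + (0.31)·(0.75/2.48)·(18.44 − (11.75)) = -0.16 + (0.09375)·(6.69) = 0.4672.

0.4672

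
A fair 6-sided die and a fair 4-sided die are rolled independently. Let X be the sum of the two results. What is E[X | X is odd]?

6

P(X is odd) = 1/2.
Σ over the event: 3·1/12 + 5·1/6 + 7·1/6 + 9·1/12 = 3.
E[X | X is odd] = (3) / (1/2) = 6.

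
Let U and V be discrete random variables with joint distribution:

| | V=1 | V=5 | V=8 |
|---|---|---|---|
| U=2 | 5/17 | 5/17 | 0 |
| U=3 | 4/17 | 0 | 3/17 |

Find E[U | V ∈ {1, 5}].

P(V ∈ {1, 5}) = 14/17.
Σ U·P over the event = 2·(5/17) + 2·(5/17) + 3·(4/17) = 32/17.
E[U | V ∈ {1, 5}] = (32/17) / (14/17) = 16/7.

16/7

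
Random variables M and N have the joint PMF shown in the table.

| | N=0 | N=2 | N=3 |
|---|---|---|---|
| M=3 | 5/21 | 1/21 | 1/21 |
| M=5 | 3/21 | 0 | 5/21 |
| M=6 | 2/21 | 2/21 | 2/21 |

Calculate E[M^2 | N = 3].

103/4

P(N = 3) = 8/21.
Summing M^2·P(M=x,N=y) over the conditioning event gives 206/21.
E[M^2 | N = 3] = (206/21) / (8/21) = 103/4.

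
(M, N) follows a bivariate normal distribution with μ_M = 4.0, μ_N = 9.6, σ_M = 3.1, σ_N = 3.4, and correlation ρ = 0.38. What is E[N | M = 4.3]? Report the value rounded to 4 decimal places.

E[N | M=x] = μ_N + ρ(σ_N/σ_M)(x − μ_M) for jointly normal variables.
E[N | M=4.3] = 9.6 + (0.38)·(3.4/3.1)·(4.3 − (4.0)) = 9.6 + (0.41677)·(0.3) = 9.7250.

9.7250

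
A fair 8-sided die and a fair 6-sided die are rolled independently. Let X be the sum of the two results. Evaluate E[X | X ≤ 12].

344/45

P(X ≤ 12) = 15/16.
E[X | X ≤ 12] = (43/6) / (15/16) = 344/45.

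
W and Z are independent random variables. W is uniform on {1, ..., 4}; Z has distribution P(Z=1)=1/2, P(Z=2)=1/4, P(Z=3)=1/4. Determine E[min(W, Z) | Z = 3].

9/4

P(Z = 3) = 1/4.
Summing min(W,Z)·P(x,y) over outcomes with Z = 3 gives 9/16.
E[min(W, Z) | Z = 3] = (9/16) / (1/4) = 9/4.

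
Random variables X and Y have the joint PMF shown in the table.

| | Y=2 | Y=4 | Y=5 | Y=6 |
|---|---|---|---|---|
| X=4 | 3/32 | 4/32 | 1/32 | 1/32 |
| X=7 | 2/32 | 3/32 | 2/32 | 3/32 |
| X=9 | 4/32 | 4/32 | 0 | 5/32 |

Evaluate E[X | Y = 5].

6

P(Y = 5) = 3/32.
Σ X·P over the event = 4·(1/32) + 7·(2/32) = 9/16.
E[X | Y = 5] = (9/16) / (3/32) = 6.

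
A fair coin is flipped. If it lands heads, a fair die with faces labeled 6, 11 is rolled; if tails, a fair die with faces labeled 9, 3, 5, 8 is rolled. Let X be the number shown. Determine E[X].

E[X | heads] = (6+11)/2 = 17/2.
E[X | tails] = (9+3+5+8)/4 = 25/4.
By the law of total expectation,
E[X] = (1/2)·(17/2) + (1/2)·(25/4) = 59/8.

59/8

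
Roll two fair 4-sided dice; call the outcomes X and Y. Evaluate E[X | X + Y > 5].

10/3

P(X + Y > 5) = 3/8.
Summing X·P(x,y) over outcomes with X + Y > 5 gives 5/4.
E[X | X + Y > 5] = (5/4) / (3/8) = 10/3.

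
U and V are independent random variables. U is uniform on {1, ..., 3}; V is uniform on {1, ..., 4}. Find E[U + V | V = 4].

Outcomes with V = 4: (1,4), (2,4), (3,4), each with probability 1/12.
E[U + V | V = 4] = (5 + 6 + 7) / 3 = 6.

6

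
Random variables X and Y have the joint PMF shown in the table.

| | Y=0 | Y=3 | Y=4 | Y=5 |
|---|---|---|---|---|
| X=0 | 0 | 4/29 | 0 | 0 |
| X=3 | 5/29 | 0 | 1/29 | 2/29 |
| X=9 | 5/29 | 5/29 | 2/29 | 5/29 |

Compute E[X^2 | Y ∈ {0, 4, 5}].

261/5

P(Y ∈ {0, 4, 5}) = 20/29.
Σ X^2·P over the event = 9·(5/29) + 9·(1/29) + 9·(2/29) + 81·(5/29) + 81·(2/29) + 81·(5/29) = 36.
E[X^2 | Y ∈ {0, 4, 5}] = (36) / (20/29) = 261/5.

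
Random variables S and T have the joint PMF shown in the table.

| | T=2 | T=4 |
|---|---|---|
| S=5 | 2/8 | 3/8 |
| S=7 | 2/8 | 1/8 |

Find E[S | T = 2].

6

P(T = 2) = 1/2.
Σ S·P over the event = 5·(2/8) + 7·(2/8) = 3.
E[S | T = 2] = (3) / (1/2) = 6.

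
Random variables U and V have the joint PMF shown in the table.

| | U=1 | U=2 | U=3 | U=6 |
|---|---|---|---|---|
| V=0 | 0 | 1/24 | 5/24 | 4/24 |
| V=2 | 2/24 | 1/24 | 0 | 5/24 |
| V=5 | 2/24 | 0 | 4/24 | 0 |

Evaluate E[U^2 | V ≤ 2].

P(V ≤ 2) = 3/4.
Σ U^2·P over the event = 1·(2/24) + 4·(1/24) + 4·(1/24) + 9·(5/24) + 36·(4/24) + 36·(5/24) = 379/24.
E[U^2 | V ≤ 2] = (379/24) / (3/4) = 379/18.

379/18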